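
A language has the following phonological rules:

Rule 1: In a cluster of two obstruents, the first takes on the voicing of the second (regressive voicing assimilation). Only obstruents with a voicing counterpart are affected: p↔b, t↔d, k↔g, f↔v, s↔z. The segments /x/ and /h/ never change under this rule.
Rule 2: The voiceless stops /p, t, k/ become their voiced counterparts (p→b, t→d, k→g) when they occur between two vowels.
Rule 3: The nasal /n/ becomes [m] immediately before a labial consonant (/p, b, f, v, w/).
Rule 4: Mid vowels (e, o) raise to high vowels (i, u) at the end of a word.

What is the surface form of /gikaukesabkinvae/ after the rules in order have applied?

Rule 1 (regressive voicing assimilation): /b/ precedes the voiceless obstruent /k/, so it devoices to [p] by assimilation. /gikaukesabkinvae/ → gikaukesapkinvae.
Rule 2 (intervocalic voicing): /k/ is a voiceless stop between vowels /i/ and /a/, so it voices to [g]. /k/ is a voiceless stop between vowels /u/ and /e/, so it voices to [g]. /gikaukesapkinvae/ → gigaugesapkinvae.
Rule 3 (nasal place assimilation): /n/ precedes the labial consonant /v/, so it assimilates in place to [m]. /gigaugesapkinvae/ → gigaugesapkimvae.
Rule 4 (final vowel raising): /e/ is a mid vowel in word-final position, so it raises to [i]. /gigaugesapkimvae/ → gigaugesapkimvai.

gigaugesapkimvai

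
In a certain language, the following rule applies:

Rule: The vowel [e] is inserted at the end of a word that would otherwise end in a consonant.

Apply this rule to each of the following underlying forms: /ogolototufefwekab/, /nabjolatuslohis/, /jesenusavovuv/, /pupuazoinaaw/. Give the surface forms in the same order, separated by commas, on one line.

/ogolototufefwekab/: the form ends in the consonant /b/, so [e] is inserted word-finally. → [ogolototufefwekabe].
/nabjolatuslohis/: the form ends in the consonant /s/, so [e] is inserted word-finally. → [nabjolatuslohise].
/jesenusavovuv/: the form ends in the consonant /v/, so [e] is inserted word-finally. → [jesenusavovuve].
/pupuazoinaaw/: the form ends in the consonant /w/, so [e] is inserted word-finally. → [pupuazoinaawe].

ogolototufefwekabe, nabjolatuslohise, jesenusavovuve, pupuazoinaawe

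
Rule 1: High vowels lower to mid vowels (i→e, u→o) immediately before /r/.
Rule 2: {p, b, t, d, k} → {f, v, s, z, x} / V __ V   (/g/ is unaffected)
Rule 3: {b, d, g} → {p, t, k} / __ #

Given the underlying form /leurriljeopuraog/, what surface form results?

leorriljeoforaok

Rule 1 (pre-rhotic lowering): /u/ is a high vowel immediately before /r/, so it lowers to [o]. /u/ is a high vowel immediately before /r/, so it lowers to [o]. /leurriljeopuraog/ → leorriljeoporaog.
Rule 2 (intervocalic spirantization): /p/ is a stop between vowels /o/ and /o/, so it spirantizes to the fricative [f]. /leorriljeoporaog/ → leorriljeoforaog.
Rule 3 (final devoicing): /g/ is a voiced stop in word-final position, so it devoices to [k]. /leorriljeoforaog/ → leorriljeoforaok.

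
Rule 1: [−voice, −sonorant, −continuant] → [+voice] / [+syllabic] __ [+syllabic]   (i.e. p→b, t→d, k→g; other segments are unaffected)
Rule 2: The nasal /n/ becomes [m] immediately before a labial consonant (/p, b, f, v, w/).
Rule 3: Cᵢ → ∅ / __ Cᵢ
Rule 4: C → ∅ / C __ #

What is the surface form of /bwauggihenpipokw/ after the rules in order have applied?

bwaugihempibok

Rule 1 (intervocalic voicing): /p/ is a voiceless stop between vowels /i/ and /o/, so it voices to [b]. /bwauggihenpipokw/ → bwauggihenpibokw.
Rule 2 (nasal place assimilation): /n/ precedes the labial consonant /p/, so it assimilates in place to [m]. /bwauggihenpibokw/ → bwauggihempibokw.
Rule 3 (degemination): /gg/ is a geminate; the first /g/ deletes. /bwauggihempibokw/ → bwaugihempibokw.
Rule 4 (final cluster simplification): /w/ is the second consonant of a word-final cluster /kw/, so it deletes. /bwaugihempibokw/ → bwaugihempibok.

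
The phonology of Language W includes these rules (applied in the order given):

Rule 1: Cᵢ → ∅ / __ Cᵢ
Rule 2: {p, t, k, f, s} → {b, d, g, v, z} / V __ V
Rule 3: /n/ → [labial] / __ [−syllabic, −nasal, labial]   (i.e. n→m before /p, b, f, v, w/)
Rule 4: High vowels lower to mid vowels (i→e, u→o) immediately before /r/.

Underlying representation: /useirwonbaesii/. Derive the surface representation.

uzeerwombaezii

Rule 1 (degemination): no segment meets the environment; /useirwonbaesii/ is unchanged.
Rule 2 (intervocalic voicing): /s/ is a voiceless obstruent between vowels /u/ and /e/, so it voices to [z]. /s/ is a voiceless obstruent between vowels /e/ and /i/, so it voices to [z]. /useirwonbaesii/ → uzeirwonbaezii.
Rule 3 (nasal place assimilation): /n/ precedes the labial consonant /b/, so it assimilates in place to [m]. /uzeirwonbaezii/ → uzeirwombaezii.
Rule 4 (pre-rhotic lowering): /i/ is a high vowel immediately before /r/, so it lowers to [e]. /uzeirwombaezii/ → uzeerwombaezii.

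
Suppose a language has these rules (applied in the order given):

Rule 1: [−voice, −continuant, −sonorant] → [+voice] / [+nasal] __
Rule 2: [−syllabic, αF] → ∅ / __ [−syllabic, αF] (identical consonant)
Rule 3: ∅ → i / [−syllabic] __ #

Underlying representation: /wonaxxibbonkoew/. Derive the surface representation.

Rule 1 (post-nasal voicing): /k/ is a voiceless stop immediately after the nasal /n/, so it voices to [g]. /wonaxxibbonkoew/ → wonaxxibbongoew.
Rule 2 (degemination): /xx/ is a geminate; the first /x/ deletes. /bb/ is a geminate; the first /b/ deletes. /wonaxxibbongoew/ → wonaxibongoew.
Rule 3 (final i-epenthesis): the form ends in the consonant /w/, so [i] is inserted word-finally. /wonaxibongoew/ → wonaxibongoewi.

wonaxibongoewi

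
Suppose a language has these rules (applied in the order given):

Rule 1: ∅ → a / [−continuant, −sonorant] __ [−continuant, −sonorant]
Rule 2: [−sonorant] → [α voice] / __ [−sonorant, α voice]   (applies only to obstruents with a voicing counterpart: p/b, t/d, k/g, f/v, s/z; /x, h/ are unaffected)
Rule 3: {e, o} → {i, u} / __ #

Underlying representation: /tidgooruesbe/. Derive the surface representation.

tidagooruezbi

Rule 1 (stop-cluster a-epenthesis): /d/ and /g/ form a stop–stop cluster, so [a] is inserted between them. /tidgooruesbe/ → tidagooruesbe.
Rule 2 (regressive voicing assimilation): /s/ precedes the voiced obstruent /b/, so it voices to [z] by assimilation. /tidagooruesbe/ → tidagooruezbe.
Rule 3 (final vowel raising): /e/ is a mid vowel in word-final position, so it raises to [i]. /tidagooruezbe/ → tidagooruezbi.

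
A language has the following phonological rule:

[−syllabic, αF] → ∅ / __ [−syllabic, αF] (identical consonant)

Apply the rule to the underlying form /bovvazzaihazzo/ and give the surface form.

/vv/ is a geminate; the first /v/ deletes.
/zz/ is a geminate; the first /z/ deletes.
/zz/ is a geminate; the first /z/ deletes.
Surface form: [bovazaihazo].

bovazaihazo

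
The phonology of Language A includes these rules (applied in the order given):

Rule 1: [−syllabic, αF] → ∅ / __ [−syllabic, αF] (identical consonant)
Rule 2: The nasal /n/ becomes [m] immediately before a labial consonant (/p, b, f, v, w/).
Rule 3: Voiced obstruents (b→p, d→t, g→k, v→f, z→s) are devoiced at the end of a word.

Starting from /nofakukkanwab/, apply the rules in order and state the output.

nofakukamwap

Rule 1 (degemination): /kk/ is a geminate; the first /k/ deletes. /nofakukkanwab/ → nofakukanwab.
Rule 2 (nasal place assimilation): /n/ precedes the labial consonant /w/, so it assimilates in place to [m]. /nofakukanwab/ → nofakukamwab.
Rule 3 (final devoicing): /b/ is a voiced obstruent in word-final position, so it devoices to [p]. /nofakukamwab/ → nofakukamwap.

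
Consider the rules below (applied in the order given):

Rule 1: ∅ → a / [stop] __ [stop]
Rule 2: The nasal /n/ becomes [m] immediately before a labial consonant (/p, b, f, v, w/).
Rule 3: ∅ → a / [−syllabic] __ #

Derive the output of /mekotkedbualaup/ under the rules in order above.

mekotakedabualaupa

Rule 1 (stop-cluster a-epenthesis): /t/ and /k/ form a stop–stop cluster, so [a] is inserted between them. /d/ and /b/ form a stop–stop cluster, so [a] is inserted between them. /mekotkedbualaup/ → mekotakedabualaup.
Rule 2 (nasal place assimilation): no segment meets the environment; /mekotakedabualaup/ is unchanged.
Rule 3 (final a-epenthesis): the form ends in the consonant /p/, so [a] is inserted word-finally. /mekotakedabualaup/ → mekotakedabualaupa.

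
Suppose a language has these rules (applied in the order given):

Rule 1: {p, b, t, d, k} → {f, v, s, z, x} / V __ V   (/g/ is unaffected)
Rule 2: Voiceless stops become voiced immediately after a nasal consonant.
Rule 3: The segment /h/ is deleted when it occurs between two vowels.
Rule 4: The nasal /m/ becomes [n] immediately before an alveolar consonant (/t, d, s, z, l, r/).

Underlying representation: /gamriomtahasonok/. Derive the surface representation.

Rule 1 (intervocalic spirantization): no segment meets the environment; /gamriomtahasonok/ is unchanged.
Rule 2 (post-nasal voicing): /t/ is a voiceless stop immediately after the nasal /m/, so it voices to [d]. /gamriomtahasonok/ → gamriomdahasonok.
Rule 3 (intervocalic h-deletion): /h/ occurs between vowels /a/ and /a/, so it deletes. /gamriomdahasonok/ → gamriomdaasonok.
Rule 4 (nasal place assimilation): /m/ precedes the alveolar consonant /r/, so it assimilates in place to [n]. /m/ precedes the alveolar consonant /d/, so it assimilates in place to [n]. /gamriomdaasonok/ → ganriondaasonok.

ganriondaasonok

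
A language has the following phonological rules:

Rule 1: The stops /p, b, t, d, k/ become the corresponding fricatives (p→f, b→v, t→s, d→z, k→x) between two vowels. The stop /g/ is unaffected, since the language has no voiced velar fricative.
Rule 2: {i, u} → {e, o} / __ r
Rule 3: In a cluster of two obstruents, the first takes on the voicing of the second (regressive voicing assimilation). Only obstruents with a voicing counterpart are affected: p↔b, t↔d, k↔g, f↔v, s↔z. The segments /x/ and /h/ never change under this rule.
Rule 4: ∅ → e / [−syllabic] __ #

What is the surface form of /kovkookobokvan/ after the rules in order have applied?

Rule 1 (intervocalic spirantization): /k/ is a stop between vowels /o/ and /o/, so it spirantizes to the fricative [x]. /b/ is a stop between vowels /o/ and /o/, so it spirantizes to the fricative [v]. /kovkookobokvan/ → kovkooxovokvan.
Rule 2 (pre-rhotic lowering): no segment meets the environment; /kovkooxovokvan/ is unchanged.
Rule 3 (regressive voicing assimilation): /v/ precedes the voiceless obstruent /k/, so it devoices to [f] by assimilation. /k/ precedes the voiced obstruent /v/, so it voices to [g] by assimilation. /kovkooxovokvan/ → kofkooxovogvan.
Rule 4 (final e-epenthesis): the form ends in the consonant /n/, so [e] is inserted word-finally. /kofkooxovogvan/ → kofkooxovogvane.

kofkooxovogvane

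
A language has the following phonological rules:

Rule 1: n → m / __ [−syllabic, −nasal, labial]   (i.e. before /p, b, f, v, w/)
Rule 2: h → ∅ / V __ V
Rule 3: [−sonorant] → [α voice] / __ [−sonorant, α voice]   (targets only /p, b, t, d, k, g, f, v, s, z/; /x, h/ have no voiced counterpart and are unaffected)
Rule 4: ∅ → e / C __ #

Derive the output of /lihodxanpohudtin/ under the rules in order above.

liotxampouttine

Rule 1 (nasal place assimilation): /n/ precedes the labial consonant /p/, so it assimilates in place to [m]. /lihodxanpohudtin/ → lihodxampohudtin.
Rule 2 (intervocalic h-deletion): /h/ occurs between vowels /i/ and /o/, so it deletes. /h/ occurs between vowels /o/ and /u/, so it deletes. /lihodxampohudtin/ → liodxampoudtin.
Rule 3 (regressive voicing assimilation): /d/ precedes the voiceless obstruent /x/, so it devoices to [t] by assimilation. /d/ precedes the voiceless obstruent /t/, so it devoices to [t] by assimilation. /liodxampoudtin/ → liotxampouttin.
Rule 4 (final e-epenthesis): the form ends in the consonant /n/, so [e] is inserted word-finally. /liotxampouttin/ → liotxampouttine.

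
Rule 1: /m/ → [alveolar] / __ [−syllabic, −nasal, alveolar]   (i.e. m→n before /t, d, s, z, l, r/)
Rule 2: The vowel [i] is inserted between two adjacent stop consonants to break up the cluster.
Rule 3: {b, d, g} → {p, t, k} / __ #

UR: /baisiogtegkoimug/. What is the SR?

Rule 1 (nasal place assimilation): no segment meets the environment; /baisiogtegkoimug/ is unchanged.
Rule 2 (stop-cluster i-epenthesis): /g/ and /t/ form a stop–stop cluster, so [i] is inserted between them. /g/ and /k/ form a stop–stop cluster, so [i] is inserted between them. /baisiogtegkoimug/ → baisiogitegikoimug.
Rule 3 (final devoicing): /g/ is a voiced stop in word-final position, so it devoices to [k]. /baisiogitegikoimug/ → baisiogitegikoimuk.

baisiogitegikoimuk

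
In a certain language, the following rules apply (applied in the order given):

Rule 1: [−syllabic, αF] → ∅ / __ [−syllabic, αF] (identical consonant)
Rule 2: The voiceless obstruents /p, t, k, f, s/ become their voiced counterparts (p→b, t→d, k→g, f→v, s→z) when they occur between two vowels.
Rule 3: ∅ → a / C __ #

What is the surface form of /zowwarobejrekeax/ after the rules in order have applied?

zowarobejregeaxa

Rule 1 (degemination): /ww/ is a geminate; the first /w/ deletes. /zowwarobejrekeax/ → zowarobejrekeax.
Rule 2 (intervocalic voicing): /k/ is a voiceless obstruent between vowels /e/ and /e/, so it voices to [g]. /zowarobejrekeax/ → zowarobejregeax.
Rule 3 (final a-epenthesis): the form ends in the consonant /x/, so [a] is inserted word-finally. /zowarobejregeax/ → zowarobejregeaxa.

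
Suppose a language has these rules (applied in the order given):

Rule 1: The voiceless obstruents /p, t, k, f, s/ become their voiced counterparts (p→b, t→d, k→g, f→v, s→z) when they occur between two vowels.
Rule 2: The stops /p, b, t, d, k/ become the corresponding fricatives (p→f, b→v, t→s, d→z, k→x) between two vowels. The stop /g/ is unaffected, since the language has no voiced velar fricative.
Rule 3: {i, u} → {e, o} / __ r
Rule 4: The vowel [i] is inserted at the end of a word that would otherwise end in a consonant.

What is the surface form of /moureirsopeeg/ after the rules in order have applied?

Rule 1 (intervocalic voicing): /p/ is a voiceless obstruent between vowels /o/ and /e/, so it voices to [b]. /moureirsopeeg/ → moureirsobeeg.
Rule 2 (intervocalic spirantization): /b/ is a stop between vowels /o/ and /e/, so it spirantizes to the fricative [v]. /moureirsobeeg/ → moureirsoveeg.
Rule 3 (pre-rhotic lowering): /u/ is a high vowel immediately before /r/, so it lowers to [o]. /i/ is a high vowel immediately before /r/, so it lowers to [e]. /moureirsoveeg/ → mooreersoveeg.
Rule 4 (final i-epenthesis): the form ends in the consonant /g/, so [i] is inserted word-finally. /mooreersoveeg/ → mooreersoveegi.

mooreersoveegi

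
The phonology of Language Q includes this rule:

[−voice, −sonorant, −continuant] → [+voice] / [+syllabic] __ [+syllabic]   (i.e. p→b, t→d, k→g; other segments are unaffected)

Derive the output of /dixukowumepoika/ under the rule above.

/k/ is a voiceless stop between vowels /u/ and /o/, so it voices to [g].
/p/ is a voiceless stop between vowels /e/ and /o/, so it voices to [b].
/k/ is a voiceless stop between vowels /i/ and /a/, so it voices to [g].
Surface form: [dixugowumeboiga].

dixugowumeboiga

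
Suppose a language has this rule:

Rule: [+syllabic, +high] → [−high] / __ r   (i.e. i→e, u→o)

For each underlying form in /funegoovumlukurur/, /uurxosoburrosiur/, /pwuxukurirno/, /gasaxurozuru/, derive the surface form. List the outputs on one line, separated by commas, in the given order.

/funegoovumlukurur/: /u/ is a high vowel immediately before /r/, so it lowers to [o]. /u/ is a high vowel immediately before /r/, so it lowers to [o]. → [funegoovumlukoror].
/uurxosoburrosiur/: /u/ is a high vowel immediately before /r/, so it lowers to [o]. /u/ is a high vowel immediately before /r/, so it lowers to [o]. /u/ is a high vowel immediately before /r/, so it lowers to [o]. → [uorxosoborrosior].
/pwuxukurirno/: /u/ is a high vowel immediately before /r/, so it lowers to [o]. /i/ is a high vowel immediately before /r/, so it lowers to [e]. → [pwuxukorerno].
/gasaxurozuru/: /u/ is a high vowel immediately before /r/, so it lowers to [o]. /u/ is a high vowel immediately before /r/, so it lowers to [o]. → [gasaxorozoru].

funegoovumlukoror, uorxosoborrosior, pwuxukorerno, gasaxorozoru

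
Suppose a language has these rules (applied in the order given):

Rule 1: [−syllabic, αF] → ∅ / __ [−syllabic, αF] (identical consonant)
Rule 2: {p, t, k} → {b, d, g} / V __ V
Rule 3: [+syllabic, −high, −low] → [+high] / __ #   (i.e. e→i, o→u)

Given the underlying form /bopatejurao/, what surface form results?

bobadejurau

Rule 1 (degemination): no segment meets the environment; /bopatejurao/ is unchanged.
Rule 2 (intervocalic voicing): /p/ is a voiceless stop between vowels /o/ and /a/, so it voices to [b]. /t/ is a voiceless stop between vowels /a/ and /e/, so it voices to [d]. /bopatejurao/ → bobadejurao.
Rule 3 (final vowel raising): /o/ is a mid vowel in word-final position, so it raises to [u]. /bobadejurao/ → bobadejurau.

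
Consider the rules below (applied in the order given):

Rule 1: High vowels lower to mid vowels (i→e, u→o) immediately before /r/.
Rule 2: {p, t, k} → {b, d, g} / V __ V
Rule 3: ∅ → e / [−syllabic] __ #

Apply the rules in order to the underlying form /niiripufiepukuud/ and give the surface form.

Rule 1 (pre-rhotic lowering): /i/ is a high vowel immediately before /r/, so it lowers to [e]. /niiripufiepukuud/ → nieripufiepukuud.
Rule 2 (intervocalic voicing): /p/ is a voiceless stop between vowels /i/ and /u/, so it voices to [b]. /p/ is a voiceless stop between vowels /e/ and /u/, so it voices to [b]. /k/ is a voiceless stop between vowels /u/ and /u/, so it voices to [g]. /nieripufiepukuud/ → nieribufiebuguud.
Rule 3 (final e-epenthesis): the form ends in the consonant /d/, so [e] is inserted word-finally. /nieribufiebuguud/ → nieribufiebuguude.

nieribufiebuguude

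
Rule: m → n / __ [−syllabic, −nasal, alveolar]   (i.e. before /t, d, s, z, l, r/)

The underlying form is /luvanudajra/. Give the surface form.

luvanudajra

No segment of /luvanudajra/ meets the structural description of the rule, so the form surfaces unchanged.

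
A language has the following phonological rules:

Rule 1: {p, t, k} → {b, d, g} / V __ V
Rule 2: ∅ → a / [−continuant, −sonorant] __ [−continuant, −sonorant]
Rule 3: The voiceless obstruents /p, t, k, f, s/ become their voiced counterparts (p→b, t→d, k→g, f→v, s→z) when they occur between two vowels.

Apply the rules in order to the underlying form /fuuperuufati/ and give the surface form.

Rule 1 (intervocalic voicing): /p/ is a voiceless stop between vowels /u/ and /e/, so it voices to [b]. /t/ is a voiceless stop between vowels /a/ and /i/, so it voices to [d]. /fuuperuufati/ → fuuberuufadi.
Rule 2 (stop-cluster a-epenthesis): no segment meets the environment; /fuuberuufadi/ is unchanged.
Rule 3 (intervocalic voicing): /f/ is a voiceless obstruent between vowels /u/ and /a/, so it voices to [v]. /fuuberuufadi/ → fuuberuuvadi.

fuuberuuvadi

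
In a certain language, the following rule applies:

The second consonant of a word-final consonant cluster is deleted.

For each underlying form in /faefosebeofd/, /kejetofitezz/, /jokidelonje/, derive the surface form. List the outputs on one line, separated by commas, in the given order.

faefosebeof, kejetofitez, jokidelonje

/faefosebeofd/: /d/ is the second consonant of a word-final cluster /fd/, so it deletes. → [faefosebeof].
/kejetofitezz/: /z/ is the second consonant of a word-final cluster /zz/, so it deletes. → [kejetofitez].
/jokidelonje/: the rule's environment is not met; surfaces unchanged as [jokidelonje].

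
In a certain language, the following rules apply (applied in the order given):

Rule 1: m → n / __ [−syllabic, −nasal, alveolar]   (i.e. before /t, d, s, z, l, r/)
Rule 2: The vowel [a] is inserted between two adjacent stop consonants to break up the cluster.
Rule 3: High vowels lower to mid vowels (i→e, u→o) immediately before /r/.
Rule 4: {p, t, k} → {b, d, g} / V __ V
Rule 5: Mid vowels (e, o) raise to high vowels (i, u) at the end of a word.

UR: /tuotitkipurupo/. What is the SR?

Rule 1 (nasal place assimilation): no segment meets the environment; /tuotitkipurupo/ is unchanged.
Rule 2 (stop-cluster a-epenthesis): /t/ and /k/ form a stop–stop cluster, so [a] is inserted between them. /tuotitkipurupo/ → tuotitakipurupo.
Rule 3 (pre-rhotic lowering): /u/ is a high vowel immediately before /r/, so it lowers to [o]. /tuotitakipurupo/ → tuotitakiporupo.
Rule 4 (intervocalic voicing): /t/ is a voiceless stop between vowels /o/ and /i/, so it voices to [d]. /t/ is a voiceless stop between vowels /i/ and /a/, so it voices to [d]. /k/ is a voiceless stop between vowels /a/ and /i/, so it voices to [g]. /p/ is a voiceless stop between vowels /i/ and /o/, so it voices to [b]. /p/ is a voiceless stop between vowels /u/ and /o/, so it voices to [b]. /tuotitakiporupo/ → tuodidagiborubo.
Rule 5 (final vowel raising): /o/ is a mid vowel in word-final position, so it raises to [u]. /tuodidagiborubo/ → tuodidagiborubu.

tuodidagiborubu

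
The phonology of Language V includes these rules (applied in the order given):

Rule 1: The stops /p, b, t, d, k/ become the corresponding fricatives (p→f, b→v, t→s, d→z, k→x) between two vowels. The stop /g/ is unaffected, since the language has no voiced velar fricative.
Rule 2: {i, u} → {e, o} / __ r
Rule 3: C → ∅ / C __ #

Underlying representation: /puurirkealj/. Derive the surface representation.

puorerkeal

Rule 1 (intervocalic spirantization): no segment meets the environment; /puurirkealj/ is unchanged.
Rule 2 (pre-rhotic lowering): /u/ is a high vowel immediately before /r/, so it lowers to [o]. /i/ is a high vowel immediately before /r/, so it lowers to [e]. /puurirkealj/ → puorerkealj.
Rule 3 (final cluster simplification): /j/ is the second consonant of a word-final cluster /lj/, so it deletes. /puorerkealj/ → puorerkeal.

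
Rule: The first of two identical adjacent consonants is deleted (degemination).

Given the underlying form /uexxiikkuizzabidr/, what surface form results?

/xx/ is a geminate; the first /x/ deletes.
/kk/ is a geminate; the first /k/ deletes.
/zz/ is a geminate; the first /z/ deletes.
Surface form: [uexiikuizabidr].

uexiikuizabidr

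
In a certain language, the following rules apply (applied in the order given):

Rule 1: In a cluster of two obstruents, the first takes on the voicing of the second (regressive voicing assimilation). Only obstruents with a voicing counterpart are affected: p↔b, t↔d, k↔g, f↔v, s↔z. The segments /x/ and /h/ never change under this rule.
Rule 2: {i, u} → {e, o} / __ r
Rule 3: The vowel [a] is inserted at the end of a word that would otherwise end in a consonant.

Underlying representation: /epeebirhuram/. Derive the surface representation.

epeeberhorama

Rule 1 (regressive voicing assimilation): no segment meets the environment; /epeebirhuram/ is unchanged.
Rule 2 (pre-rhotic lowering): /i/ is a high vowel immediately before /r/, so it lowers to [e]. /u/ is a high vowel immediately before /r/, so it lowers to [o]. /epeebirhuram/ → epeeberhoram.
Rule 3 (final a-epenthesis): the form ends in the consonant /m/, so [a] is inserted word-finally. /epeeberhoram/ → epeeberhorama.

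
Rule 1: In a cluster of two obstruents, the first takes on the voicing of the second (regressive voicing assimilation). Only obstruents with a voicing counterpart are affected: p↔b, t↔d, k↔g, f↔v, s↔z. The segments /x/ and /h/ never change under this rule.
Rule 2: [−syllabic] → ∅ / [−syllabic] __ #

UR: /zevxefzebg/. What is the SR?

zefxevzeb

Rule 1 (regressive voicing assimilation): /v/ precedes the voiceless obstruent /x/, so it devoices to [f] by assimilation. /f/ precedes the voiced obstruent /z/, so it voices to [v] by assimilation. /zevxefzebg/ → zefxevzebg.
Rule 2 (final cluster simplification): /g/ is the second consonant of a word-final cluster /bg/, so it deletes. /zefxevzebg/ → zefxevzeb.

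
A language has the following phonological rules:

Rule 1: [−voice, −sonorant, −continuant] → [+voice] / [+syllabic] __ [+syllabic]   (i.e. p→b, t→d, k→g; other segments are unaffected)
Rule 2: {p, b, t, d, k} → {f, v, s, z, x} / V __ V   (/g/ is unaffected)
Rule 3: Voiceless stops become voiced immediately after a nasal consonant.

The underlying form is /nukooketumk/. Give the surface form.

nugoogezumg

Rule 1 (intervocalic voicing): /k/ is a voiceless stop between vowels /u/ and /o/, so it voices to [g]. /k/ is a voiceless stop between vowels /o/ and /e/, so it voices to [g]. /t/ is a voiceless stop between vowels /e/ and /u/, so it voices to [d]. /nukooketumk/ → nugoogedumk.
Rule 2 (intervocalic spirantization): /d/ is a stop between vowels /e/ and /u/, so it spirantizes to the fricative [z]. /nugoogedumk/ → nugoogezumk.
Rule 3 (post-nasal voicing): /k/ is a voiceless stop immediately after the nasal /m/, so it voices to [g]. /nugoogezumk/ → nugoogezumg.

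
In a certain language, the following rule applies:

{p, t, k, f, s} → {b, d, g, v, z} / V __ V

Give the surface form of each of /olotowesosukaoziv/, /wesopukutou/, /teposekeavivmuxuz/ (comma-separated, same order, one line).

olodowezozugaoziv, wezobugudou, tebozegeavivmuxuz

/olotowesosukaoziv/: /t/ is a voiceless obstruent between vowels /o/ and /o/, so it voices to [d]. /s/ is a voiceless obstruent between vowels /e/ and /o/, so it voices to [z]. /s/ is a voiceless obstruent between vowels /o/ and /u/, so it voices to [z]. /k/ is a voiceless obstruent between vowels /u/ and /a/, so it voices to [g]. → [olodowezozugaoziv].
/wesopukutou/: /s/ is a voiceless obstruent between vowels /e/ and /o/, so it voices to [z]. /p/ is a voiceless obstruent between vowels /o/ and /u/, so it voices to [b]. /k/ is a voiceless obstruent between vowels /u/ and /u/, so it voices to [g]. /t/ is a voiceless obstruent between vowels /u/ and /o/, so it voices to [d]. → [wezobugudou].
/teposekeavivmuxuz/: /p/ is a voiceless obstruent between vowels /e/ and /o/, so it voices to [b]. /s/ is a voiceless obstruent between vowels /o/ and /e/, so it voices to [z]. /k/ is a voiceless obstruent between vowels /e/ and /e/, so it voices to [g]. → [tebozegeavivmuxuz].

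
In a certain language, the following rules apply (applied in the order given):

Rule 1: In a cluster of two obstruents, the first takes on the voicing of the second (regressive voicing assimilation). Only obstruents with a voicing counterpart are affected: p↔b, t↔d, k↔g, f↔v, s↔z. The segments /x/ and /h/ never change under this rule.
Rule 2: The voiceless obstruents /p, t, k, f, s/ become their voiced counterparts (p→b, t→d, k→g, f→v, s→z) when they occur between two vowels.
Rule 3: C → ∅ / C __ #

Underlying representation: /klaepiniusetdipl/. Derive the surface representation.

Rule 1 (regressive voicing assimilation): /t/ precedes the voiced obstruent /d/, so it voices to [d] by assimilation. /klaepiniusetdipl/ → klaepiniuseddipl.
Rule 2 (intervocalic voicing): /p/ is a voiceless obstruent between vowels /e/ and /i/, so it voices to [b]. /s/ is a voiceless obstruent between vowels /u/ and /e/, so it voices to [z]. /klaepiniuseddipl/ → klaebiniuzeddipl.
Rule 3 (final cluster simplification): /l/ is the second consonant of a word-final cluster /pl/, so it deletes. /klaebiniuzeddipl/ → klaebiniuzeddip.

klaebiniuzeddip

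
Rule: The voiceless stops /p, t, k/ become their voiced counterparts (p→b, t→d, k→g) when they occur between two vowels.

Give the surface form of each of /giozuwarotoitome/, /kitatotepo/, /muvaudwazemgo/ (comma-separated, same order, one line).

/giozuwarotoitome/: /t/ is a voiceless stop between vowels /o/ and /o/, so it voices to [d]. /t/ is a voiceless stop between vowels /i/ and /o/, so it voices to [d]. → [giozuwarodoidome].
/kitatotepo/: /t/ is a voiceless stop between vowels /i/ and /a/, so it voices to [d]. /t/ is a voiceless stop between vowels /a/ and /o/, so it voices to [d]. /t/ is a voiceless stop between vowels /o/ and /e/, so it voices to [d]. /p/ is a voiceless stop between vowels /e/ and /o/, so it voices to [b]. → [kidadodebo].
/muvaudwazemgo/: the rule's environment is not met; surfaces unchanged as [muvaudwazemgo].

giozuwarodoidome, kidadodebo, muvaudwazemgo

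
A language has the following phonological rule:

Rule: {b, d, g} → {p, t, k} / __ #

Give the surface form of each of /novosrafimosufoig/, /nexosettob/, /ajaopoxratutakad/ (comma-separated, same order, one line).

novosrafimosufoik, nexosettop, ajaopoxratutakat

/novosrafimosufoig/: /g/ is a voiced stop in word-final position, so it devoices to [k]. → [novosrafimosufoik].
/nexosettob/: /b/ is a voiced stop in word-final position, so it devoices to [p]. → [nexosettop].
/ajaopoxratutakad/: /d/ is a voiced stop in word-final position, so it devoices to [t]. → [ajaopoxratutakat].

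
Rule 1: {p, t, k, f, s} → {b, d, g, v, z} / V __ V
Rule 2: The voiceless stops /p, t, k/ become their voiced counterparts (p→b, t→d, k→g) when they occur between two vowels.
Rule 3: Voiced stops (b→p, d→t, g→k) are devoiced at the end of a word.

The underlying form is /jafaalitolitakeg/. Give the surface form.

javaalidolidagek

Rule 1 (intervocalic voicing): /f/ is a voiceless obstruent between vowels /a/ and /a/, so it voices to [v]. /t/ is a voiceless obstruent between vowels /i/ and /o/, so it voices to [d]. /t/ is a voiceless obstruent between vowels /i/ and /a/, so it voices to [d]. /k/ is a voiceless obstruent between vowels /a/ and /e/, so it voices to [g]. /jafaalitolitakeg/ → javaalidolidageg.
Rule 2 (intervocalic voicing): no segment meets the environment; /javaalidolidageg/ is unchanged.
Rule 3 (final devoicing): /g/ is a voiced stop in word-final position, so it devoices to [k]. /javaalidolidageg/ → javaalidolidagek.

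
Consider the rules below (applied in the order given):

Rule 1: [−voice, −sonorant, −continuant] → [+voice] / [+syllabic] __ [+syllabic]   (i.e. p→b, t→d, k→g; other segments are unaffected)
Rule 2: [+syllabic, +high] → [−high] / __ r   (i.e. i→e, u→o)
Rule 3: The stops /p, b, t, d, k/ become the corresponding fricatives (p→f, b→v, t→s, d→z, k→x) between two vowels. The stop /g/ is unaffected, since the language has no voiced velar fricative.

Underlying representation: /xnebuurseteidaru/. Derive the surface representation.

xnevuorsezeizaru

Rule 1 (intervocalic voicing): /t/ is a voiceless stop between vowels /e/ and /e/, so it voices to [d]. /xnebuurseteidaru/ → xnebuursedeidaru.
Rule 2 (pre-rhotic lowering): /u/ is a high vowel immediately before /r/, so it lowers to [o]. /xnebuursedeidaru/ → xnebuorsedeidaru.
Rule 3 (intervocalic spirantization): /b/ is a stop between vowels /e/ and /u/, so it spirantizes to the fricative [v]. /d/ is a stop between vowels /e/ and /e/, so it spirantizes to the fricative [z]. /d/ is a stop between vowels /i/ and /a/, so it spirantizes to the fricative [z]. /xnebuorsedeidaru/ → xnevuorsezeizaru.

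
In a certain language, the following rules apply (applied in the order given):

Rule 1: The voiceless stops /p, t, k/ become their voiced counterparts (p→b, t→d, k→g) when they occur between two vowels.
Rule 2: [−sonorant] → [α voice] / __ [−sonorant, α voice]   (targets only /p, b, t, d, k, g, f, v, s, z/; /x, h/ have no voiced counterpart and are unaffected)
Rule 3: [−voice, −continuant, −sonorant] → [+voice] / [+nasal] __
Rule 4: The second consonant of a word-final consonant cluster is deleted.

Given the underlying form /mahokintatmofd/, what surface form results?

Rule 1 (intervocalic voicing): /k/ is a voiceless stop between vowels /o/ and /i/, so it voices to [g]. /mahokintatmofd/ → mahogintatmofd.
Rule 2 (regressive voicing assimilation): /f/ precedes the voiced obstruent /d/, so it voices to [v] by assimilation. /mahogintatmofd/ → mahogintatmovd.
Rule 3 (post-nasal voicing): /t/ is a voiceless stop immediately after the nasal /n/, so it voices to [d]. /mahogintatmovd/ → mahogindatmovd.
Rule 4 (final cluster simplification): /d/ is the second consonant of a word-final cluster /vd/, so it deletes. /mahogindatmovd/ → mahogindatmov.

mahogindatmov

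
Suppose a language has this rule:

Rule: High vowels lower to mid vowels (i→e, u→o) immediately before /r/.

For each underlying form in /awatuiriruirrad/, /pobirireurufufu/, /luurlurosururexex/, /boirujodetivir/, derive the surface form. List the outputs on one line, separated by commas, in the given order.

/awatuiriruirrad/: /i/ is a high vowel immediately before /r/, so it lowers to [e]. /i/ is a high vowel immediately before /r/, so it lowers to [e]. /i/ is a high vowel immediately before /r/, so it lowers to [e]. → [awatuereruerrad].
/pobirireurufufu/: /i/ is a high vowel immediately before /r/, so it lowers to [e]. /i/ is a high vowel immediately before /r/, so it lowers to [e]. /u/ is a high vowel immediately before /r/, so it lowers to [o]. → [poberereorufufu].
/luurlurosururexex/: /u/ is a high vowel immediately before /r/, so it lowers to [o]. /u/ is a high vowel immediately before /r/, so it lowers to [o]. /u/ is a high vowel immediately before /r/, so it lowers to [o]. /u/ is a high vowel immediately before /r/, so it lowers to [o]. → [luorlorosororexex].
/boirujodetivir/: /i/ is a high vowel immediately before /r/, so it lowers to [e]. /i/ is a high vowel immediately before /r/, so it lowers to [e]. → [boerujodetiver].

awatuereruerrad, poberereorufufu, luorlorosororexex, boerujodetiver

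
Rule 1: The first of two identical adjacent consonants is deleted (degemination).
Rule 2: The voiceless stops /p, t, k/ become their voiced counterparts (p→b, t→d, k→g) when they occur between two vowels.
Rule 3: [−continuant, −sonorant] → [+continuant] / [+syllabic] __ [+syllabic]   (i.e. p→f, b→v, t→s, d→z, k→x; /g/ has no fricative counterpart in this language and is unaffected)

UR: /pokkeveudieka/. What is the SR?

pogeveuziega

Rule 1 (degemination): /kk/ is a geminate; the first /k/ deletes. /pokkeveudieka/ → pokeveudieka.
Rule 2 (intervocalic voicing): /k/ is a voiceless stop between vowels /o/ and /e/, so it voices to [g]. /k/ is a voiceless stop between vowels /e/ and /a/, so it voices to [g]. /pokeveudieka/ → pogeveudiega.
Rule 3 (intervocalic spirantization): /d/ is a stop between vowels /u/ and /i/, so it spirantizes to the fricative [z]. /pogeveudiega/ → pogeveuziega.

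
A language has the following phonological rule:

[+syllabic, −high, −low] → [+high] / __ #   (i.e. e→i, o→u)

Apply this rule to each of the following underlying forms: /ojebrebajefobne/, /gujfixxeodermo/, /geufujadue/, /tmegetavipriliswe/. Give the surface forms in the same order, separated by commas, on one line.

ojebrebajefobni, gujfixxeodermu, geufujadui, tmegetavipriliswi

/ojebrebajefobne/: /e/ is a mid vowel in word-final position, so it raises to [i]. → [ojebrebajefobni].
/gujfixxeodermo/: /o/ is a mid vowel in word-final position, so it raises to [u]. → [gujfixxeodermu].
/geufujadue/: /e/ is a mid vowel in word-final position, so it raises to [i]. → [geufujadui].
/tmegetavipriliswe/: /e/ is a mid vowel in word-final position, so it raises to [i]. → [tmegetavipriliswi].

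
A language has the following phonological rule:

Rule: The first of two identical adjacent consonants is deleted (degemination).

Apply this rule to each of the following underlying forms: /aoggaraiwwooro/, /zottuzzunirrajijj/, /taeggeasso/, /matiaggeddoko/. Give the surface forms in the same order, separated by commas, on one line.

aogaraiwooro, zotuzunirajij, taegeaso, matiagedoko

/aoggaraiwwooro/: /gg/ is a geminate; the first /g/ deletes. /ww/ is a geminate; the first /w/ deletes. → [aogaraiwooro].
/zottuzzunirrajijj/: /tt/ is a geminate; the first /t/ deletes. /zz/ is a geminate; the first /z/ deletes. /rr/ is a geminate; the first /r/ deletes. /jj/ is a geminate; the first /j/ deletes. → [zotuzunirajij].
/taeggeasso/: /gg/ is a geminate; the first /g/ deletes. /ss/ is a geminate; the first /s/ deletes. → [taegeaso].
/matiaggeddoko/: /gg/ is a geminate; the first /g/ deletes. /dd/ is a geminate; the first /d/ deletes. → [matiagedoko].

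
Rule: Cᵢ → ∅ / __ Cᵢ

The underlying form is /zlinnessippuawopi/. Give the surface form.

/nn/ is a geminate; the first /n/ deletes.
/ss/ is a geminate; the first /s/ deletes.
/pp/ is a geminate; the first /p/ deletes.
Surface form: [zlinesipuawopi].

zlinesipuawopi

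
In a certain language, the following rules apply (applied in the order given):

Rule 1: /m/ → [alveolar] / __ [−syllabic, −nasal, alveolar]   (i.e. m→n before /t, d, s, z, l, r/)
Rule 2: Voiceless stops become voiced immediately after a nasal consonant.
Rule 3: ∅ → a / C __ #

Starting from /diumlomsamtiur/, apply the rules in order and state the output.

diunlonsandiura

Rule 1 (nasal place assimilation): /m/ precedes the alveolar consonant /l/, so it assimilates in place to [n]. /m/ precedes the alveolar consonant /s/, so it assimilates in place to [n]. /m/ precedes the alveolar consonant /t/, so it assimilates in place to [n]. /diumlomsamtiur/ → diunlonsantiur.
Rule 2 (post-nasal voicing): /t/ is a voiceless stop immediately after the nasal /n/, so it voices to [d]. /diunlonsantiur/ → diunlonsandiur.
Rule 3 (final a-epenthesis): the form ends in the consonant /r/, so [a] is inserted word-finally. /diunlonsandiur/ → diunlonsandiura.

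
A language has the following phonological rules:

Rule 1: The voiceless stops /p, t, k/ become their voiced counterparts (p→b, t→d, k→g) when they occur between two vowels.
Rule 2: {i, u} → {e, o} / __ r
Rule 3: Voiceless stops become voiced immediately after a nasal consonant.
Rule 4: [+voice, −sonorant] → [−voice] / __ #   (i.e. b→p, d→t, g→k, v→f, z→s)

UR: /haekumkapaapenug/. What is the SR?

Rule 1 (intervocalic voicing): /k/ is a voiceless stop between vowels /e/ and /u/, so it voices to [g]. /p/ is a voiceless stop between vowels /a/ and /a/, so it voices to [b]. /p/ is a voiceless stop between vowels /a/ and /e/, so it voices to [b]. /haekumkapaapenug/ → haegumkabaabenug.
Rule 2 (pre-rhotic lowering): no segment meets the environment; /haegumkabaabenug/ is unchanged.
Rule 3 (post-nasal voicing): /k/ is a voiceless stop immediately after the nasal /m/, so it voices to [g]. /haegumkabaabenug/ → haegumgabaabenug.
Rule 4 (final devoicing): /g/ is a voiced obstruent in word-final position, so it devoices to [k]. /haegumgabaabenug/ → haegumgabaabenuk.

haegumgabaabenuk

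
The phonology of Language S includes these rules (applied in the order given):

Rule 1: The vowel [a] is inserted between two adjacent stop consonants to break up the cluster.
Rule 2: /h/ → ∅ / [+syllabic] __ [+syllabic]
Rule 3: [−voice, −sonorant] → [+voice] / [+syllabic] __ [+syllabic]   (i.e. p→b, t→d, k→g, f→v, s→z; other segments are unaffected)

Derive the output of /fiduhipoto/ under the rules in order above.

Rule 1 (stop-cluster a-epenthesis): no segment meets the environment; /fiduhipoto/ is unchanged.
Rule 2 (intervocalic h-deletion): /h/ occurs between vowels /u/ and /i/, so it deletes. /fiduhipoto/ → fiduipoto.
Rule 3 (intervocalic voicing): /p/ is a voiceless obstruent between vowels /i/ and /o/, so it voices to [b]. /t/ is a voiceless obstruent between vowels /o/ and /o/, so it voices to [d]. /fiduipoto/ → fiduibodo.

fiduibodo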